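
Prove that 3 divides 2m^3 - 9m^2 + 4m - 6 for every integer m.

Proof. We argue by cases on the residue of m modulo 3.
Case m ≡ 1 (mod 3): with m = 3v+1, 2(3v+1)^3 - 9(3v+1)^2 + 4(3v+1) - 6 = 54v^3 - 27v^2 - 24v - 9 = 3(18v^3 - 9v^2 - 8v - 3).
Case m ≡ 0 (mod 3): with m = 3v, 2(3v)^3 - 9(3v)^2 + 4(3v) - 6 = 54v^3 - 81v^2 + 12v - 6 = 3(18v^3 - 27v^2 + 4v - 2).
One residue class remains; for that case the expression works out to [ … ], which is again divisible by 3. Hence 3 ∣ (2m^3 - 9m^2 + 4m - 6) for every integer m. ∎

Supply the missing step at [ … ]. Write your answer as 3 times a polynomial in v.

Only m ≡ 2 (mod 3) is unaccounted for. Put m = 3v+2:
2(3v+2)^3 - 9(3v+2)^2 + 4(3v+2) - 6 expands to 54v^3 + 27v^2 - 24v - 18,
and factoring out 3 leaves 3(18v^3 + 9v^2 - 8v - 6).

3(18v^3 + 9v^2 - 8v - 6)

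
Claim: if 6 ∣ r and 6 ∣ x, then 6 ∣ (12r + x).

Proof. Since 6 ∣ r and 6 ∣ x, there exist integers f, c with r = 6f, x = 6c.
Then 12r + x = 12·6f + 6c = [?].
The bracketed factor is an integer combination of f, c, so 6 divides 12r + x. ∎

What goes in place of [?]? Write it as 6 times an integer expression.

Pull the common 6 out of every term: 12·6f + 6c = 6(c + 12f).
c + 12f is an integer, which exhibits the divisibility.

6(c + 12f)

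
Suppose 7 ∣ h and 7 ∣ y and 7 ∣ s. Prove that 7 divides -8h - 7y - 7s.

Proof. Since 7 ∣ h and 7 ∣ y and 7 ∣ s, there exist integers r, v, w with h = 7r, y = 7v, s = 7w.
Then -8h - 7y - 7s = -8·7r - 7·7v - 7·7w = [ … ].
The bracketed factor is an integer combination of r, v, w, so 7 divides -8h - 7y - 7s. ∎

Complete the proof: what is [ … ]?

Each term has a factor of 7: -8·7r - 7·7v - 7·7w = 7·(-8r - 7v - 7w).
Since -8r - 7v - 7w is an integer, 7 ∣ (-8h - 7y - 7s).

7(-8r - 7v - 7w)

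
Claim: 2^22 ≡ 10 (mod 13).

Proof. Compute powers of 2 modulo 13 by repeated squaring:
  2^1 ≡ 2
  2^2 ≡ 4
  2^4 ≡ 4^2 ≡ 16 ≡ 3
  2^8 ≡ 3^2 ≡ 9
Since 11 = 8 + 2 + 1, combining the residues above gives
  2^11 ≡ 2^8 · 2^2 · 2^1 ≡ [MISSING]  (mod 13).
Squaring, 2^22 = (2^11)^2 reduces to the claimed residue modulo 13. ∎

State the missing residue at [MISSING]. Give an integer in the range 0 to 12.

Multiply the listed residues: 9 · 4 · 2 = 36 → 72.
Reducing modulo 13: 72 = 5·13 + 7, so 2^11 ≡ 7.

7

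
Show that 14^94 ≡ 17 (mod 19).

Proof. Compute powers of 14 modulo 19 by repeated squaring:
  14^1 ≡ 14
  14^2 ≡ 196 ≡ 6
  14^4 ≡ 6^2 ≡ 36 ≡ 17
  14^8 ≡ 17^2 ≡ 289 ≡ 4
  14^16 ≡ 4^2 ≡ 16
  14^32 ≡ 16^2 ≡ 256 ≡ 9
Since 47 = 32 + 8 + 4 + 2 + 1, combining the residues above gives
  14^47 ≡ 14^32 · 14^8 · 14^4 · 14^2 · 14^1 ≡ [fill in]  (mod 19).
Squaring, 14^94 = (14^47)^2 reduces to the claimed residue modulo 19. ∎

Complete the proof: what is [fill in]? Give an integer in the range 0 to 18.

13

Multiply the listed residues: 9 · 4 · 17 · 6 · 14 = 36 → 612 → 3672 → 51408.
Reducing modulo 19: 51408 = 2705·19 + 13, so 14^47 ≡ 13.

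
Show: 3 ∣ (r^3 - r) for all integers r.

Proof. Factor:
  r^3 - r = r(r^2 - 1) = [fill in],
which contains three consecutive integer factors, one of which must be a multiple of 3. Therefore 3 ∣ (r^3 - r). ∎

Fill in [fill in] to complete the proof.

r(r^2 - 1) = r(r - 1)(r + 1) = (r - 1)r(r + 1).
These three factors are consecutive integers, so their product is divisible by 3.

(r - 1)r(r + 1)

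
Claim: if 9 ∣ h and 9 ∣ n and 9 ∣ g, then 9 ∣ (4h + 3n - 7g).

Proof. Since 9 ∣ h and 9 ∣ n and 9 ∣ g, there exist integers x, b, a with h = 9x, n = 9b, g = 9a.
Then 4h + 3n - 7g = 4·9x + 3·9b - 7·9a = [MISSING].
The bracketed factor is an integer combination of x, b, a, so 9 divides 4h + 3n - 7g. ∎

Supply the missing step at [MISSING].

Pull the common 9 out of every term: 4·9x + 3·9b - 7·9a = 9(-7a + 3b + 4x).
-7a + 3b + 4x is an integer, which exhibits the divisibility.

9(-7a + 3b + 4x)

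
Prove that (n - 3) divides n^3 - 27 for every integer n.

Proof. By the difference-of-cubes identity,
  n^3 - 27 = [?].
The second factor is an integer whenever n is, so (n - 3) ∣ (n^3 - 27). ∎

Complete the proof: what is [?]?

a^3 - b^3 = (a - b)(a^2 + ab + b^2). With a = n, b = 3:
n^3 - 27 = (n - 3)(n^2 + 3n + 9).

(n - 3)(n^2 + 3n + 9)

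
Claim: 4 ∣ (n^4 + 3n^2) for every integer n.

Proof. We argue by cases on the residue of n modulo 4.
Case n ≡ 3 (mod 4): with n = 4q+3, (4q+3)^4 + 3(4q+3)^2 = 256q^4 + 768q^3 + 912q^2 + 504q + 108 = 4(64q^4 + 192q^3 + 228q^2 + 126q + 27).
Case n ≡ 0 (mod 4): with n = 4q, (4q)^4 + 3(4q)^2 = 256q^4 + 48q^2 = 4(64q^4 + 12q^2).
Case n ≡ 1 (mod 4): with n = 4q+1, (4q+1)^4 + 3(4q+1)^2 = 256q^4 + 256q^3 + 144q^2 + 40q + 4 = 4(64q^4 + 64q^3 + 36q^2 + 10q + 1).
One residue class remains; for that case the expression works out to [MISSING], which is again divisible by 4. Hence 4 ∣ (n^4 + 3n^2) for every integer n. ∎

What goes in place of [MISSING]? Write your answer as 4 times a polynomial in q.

4(64q^4 + 128q^3 + 108q^2 + 44q + 7)

The residues treated are {3, 0, 1}, so the missing case is n ≡ 2 (mod 4); write n = 4q+2.
Then (4q+2)^4 + 3(4q+2)^2 = 256q^4 + 512q^3 + 432q^2 + 176q + 28 = 4(64q^4 + 128q^3 + 108q^2 + 44q + 7).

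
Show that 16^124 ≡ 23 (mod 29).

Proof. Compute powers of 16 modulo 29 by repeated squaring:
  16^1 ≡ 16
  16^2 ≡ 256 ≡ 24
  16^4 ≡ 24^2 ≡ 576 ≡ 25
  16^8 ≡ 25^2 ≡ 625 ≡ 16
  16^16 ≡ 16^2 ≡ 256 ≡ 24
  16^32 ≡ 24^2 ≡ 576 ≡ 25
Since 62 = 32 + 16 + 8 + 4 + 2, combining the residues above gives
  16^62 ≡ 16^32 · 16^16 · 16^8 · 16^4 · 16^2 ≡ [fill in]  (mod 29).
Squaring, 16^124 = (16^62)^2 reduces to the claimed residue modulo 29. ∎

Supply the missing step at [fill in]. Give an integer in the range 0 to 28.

Multiply the listed residues: 25 · 24 · 16 · 25 · 24 = 600 → 9600 → 240000 → 5760000.
Reducing modulo 29: 5760000 = 198620·29 + 20, so 16^62 ≡ 20.

20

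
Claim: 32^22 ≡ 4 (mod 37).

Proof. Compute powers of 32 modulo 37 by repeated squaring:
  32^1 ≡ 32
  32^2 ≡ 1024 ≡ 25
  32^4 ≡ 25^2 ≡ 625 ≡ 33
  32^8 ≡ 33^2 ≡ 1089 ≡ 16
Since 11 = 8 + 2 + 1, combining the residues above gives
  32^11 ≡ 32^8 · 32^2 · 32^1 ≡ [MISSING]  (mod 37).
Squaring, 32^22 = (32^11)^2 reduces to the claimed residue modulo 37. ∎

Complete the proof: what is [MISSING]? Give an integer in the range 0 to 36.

32^8 · 32^2 · 32^1 ≡ 16 · 25 · 32 = 12800.
12800 mod 37 = 35, so 32^11 ≡ 35 (mod 37).

35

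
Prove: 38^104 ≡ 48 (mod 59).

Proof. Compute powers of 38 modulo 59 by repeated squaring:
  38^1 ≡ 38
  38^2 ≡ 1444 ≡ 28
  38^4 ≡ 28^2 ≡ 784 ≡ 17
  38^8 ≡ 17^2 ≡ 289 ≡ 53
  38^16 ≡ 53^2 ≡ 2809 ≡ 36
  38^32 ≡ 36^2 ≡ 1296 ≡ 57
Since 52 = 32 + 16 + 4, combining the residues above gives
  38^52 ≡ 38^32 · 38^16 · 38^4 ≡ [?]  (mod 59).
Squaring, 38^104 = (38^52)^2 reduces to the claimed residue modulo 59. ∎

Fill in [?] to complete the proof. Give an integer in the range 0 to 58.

38^32 · 38^16 · 38^4 ≡ 57 · 36 · 17 = 34884.
34884 mod 59 = 15, so 38^52 ≡ 15 (mod 59).

15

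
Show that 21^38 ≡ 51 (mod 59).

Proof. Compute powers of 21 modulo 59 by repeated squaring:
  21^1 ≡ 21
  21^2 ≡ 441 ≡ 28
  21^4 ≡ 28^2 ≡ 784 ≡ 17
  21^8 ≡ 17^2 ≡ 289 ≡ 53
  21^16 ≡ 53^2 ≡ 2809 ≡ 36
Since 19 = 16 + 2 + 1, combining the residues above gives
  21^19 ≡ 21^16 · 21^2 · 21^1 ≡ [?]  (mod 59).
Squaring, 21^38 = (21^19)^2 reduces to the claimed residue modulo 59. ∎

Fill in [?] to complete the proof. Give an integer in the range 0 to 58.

46

21^16 · 21^2 · 21^1 ≡ 36 · 28 · 21 = 21168.
21168 mod 59 = 46, so 21^19 ≡ 46 (mod 59).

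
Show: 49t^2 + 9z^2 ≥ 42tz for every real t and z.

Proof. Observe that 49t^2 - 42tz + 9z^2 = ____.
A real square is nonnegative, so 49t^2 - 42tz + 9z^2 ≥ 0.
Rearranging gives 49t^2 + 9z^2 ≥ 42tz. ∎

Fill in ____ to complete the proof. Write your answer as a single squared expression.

49t^2 - 42tz + 9z^2 is a perfect-square trinomial: the outer terms are (7t)^2 and (3z)^2, and the cross term is -2·7t·3z.
So 49t^2 - 42tz + 9z^2 = (7t - 3z)^2 ≥ 0.

(7t - 3z)^2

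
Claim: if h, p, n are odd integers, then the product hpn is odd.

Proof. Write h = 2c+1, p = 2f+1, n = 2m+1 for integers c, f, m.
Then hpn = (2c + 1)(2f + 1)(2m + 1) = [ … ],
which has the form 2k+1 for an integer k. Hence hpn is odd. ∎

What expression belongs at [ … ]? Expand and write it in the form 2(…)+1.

2(4cfm + 2cf + 2cm + c + 2fm + f + m) + 1

Expanding: (2c + 1)(2f + 1)(2m + 1) = 8cfm + 4cf + 4cm + 2c + 4fm + 2f + 2m + 1.
Every term except the constant is even, so this is 2(4cfm + 2cf + 2cm + c + 2fm + f + m) + 1,
and 4cfm + 2cf + 2cm + c + 2fm + f + m ∈ ℤ gives the required form.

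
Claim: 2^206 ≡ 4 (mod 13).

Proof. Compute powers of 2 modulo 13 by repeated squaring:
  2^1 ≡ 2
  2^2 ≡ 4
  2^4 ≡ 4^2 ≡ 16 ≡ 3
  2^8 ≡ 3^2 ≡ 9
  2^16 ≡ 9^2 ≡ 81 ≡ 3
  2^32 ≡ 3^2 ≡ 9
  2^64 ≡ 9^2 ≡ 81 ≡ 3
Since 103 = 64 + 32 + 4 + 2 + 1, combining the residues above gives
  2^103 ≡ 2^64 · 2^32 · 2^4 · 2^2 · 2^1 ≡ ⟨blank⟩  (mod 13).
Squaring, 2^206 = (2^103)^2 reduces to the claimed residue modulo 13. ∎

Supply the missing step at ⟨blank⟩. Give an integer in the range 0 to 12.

11

Multiply the listed residues: 3 · 9 · 3 · 4 · 2 = 27 → 81 → 324 → 648.
Reducing modulo 13: 648 = 49·13 + 11, so 2^103 ≡ 11.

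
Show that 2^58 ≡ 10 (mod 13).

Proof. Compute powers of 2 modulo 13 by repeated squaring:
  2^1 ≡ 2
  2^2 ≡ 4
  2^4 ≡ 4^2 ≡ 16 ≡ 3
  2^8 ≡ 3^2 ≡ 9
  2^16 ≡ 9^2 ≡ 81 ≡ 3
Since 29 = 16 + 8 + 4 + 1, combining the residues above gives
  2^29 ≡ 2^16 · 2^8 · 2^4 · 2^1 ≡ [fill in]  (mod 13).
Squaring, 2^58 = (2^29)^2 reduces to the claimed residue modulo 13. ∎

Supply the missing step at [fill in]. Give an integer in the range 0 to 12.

6

2^16 · 2^8 · 2^4 · 2^1 ≡ 3 · 9 · 3 · 2 = 162.
162 mod 13 = 6, so 2^29 ≡ 6 (mod 13).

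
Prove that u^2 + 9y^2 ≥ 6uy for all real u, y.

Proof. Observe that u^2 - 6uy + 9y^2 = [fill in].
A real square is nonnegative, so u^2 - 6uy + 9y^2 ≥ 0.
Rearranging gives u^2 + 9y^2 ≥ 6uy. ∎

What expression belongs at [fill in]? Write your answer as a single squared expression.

(u - 3y)^2

The leading and trailing coefficients are 1^2 and 3^2, and 6 = 2·1·3, so the trinomial is (u - 3y)^2.
Hence u^2 - 6uy + 9y^2 ≥ 0.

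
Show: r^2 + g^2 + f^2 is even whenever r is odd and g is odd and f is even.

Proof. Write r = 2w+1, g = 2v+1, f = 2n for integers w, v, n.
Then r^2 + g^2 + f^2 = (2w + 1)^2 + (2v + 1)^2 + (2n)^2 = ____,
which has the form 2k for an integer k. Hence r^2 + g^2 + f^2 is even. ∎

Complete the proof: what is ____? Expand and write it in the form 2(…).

Expanding: (2w + 1)^2 + (2v + 1)^2 + (2n)^2 = 4n^2 + 4v^2 + 4v + 4w^2 + 4w + 2.
Every term is even; pulling out the factor of 2 gives 2(2n^2 + 2v^2 + 2v + 2w^2 + 2w + 1).

2(2n^2 + 2v^2 + 2v + 2w^2 + 2w + 1)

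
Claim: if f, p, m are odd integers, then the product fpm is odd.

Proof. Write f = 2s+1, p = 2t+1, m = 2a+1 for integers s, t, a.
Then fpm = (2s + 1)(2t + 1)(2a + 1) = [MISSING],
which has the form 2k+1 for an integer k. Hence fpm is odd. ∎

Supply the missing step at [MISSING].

(2s + 1)(2t + 1)(2a + 1) = 8ast + 4as + 4at + 2a + 4st + 2s + 2t + 1
= 2(4ast + 2as + 2at + a + 2st + s + t) + 1.
Since 4ast + 2as + 2at + a + 2st + s + t is an integer, the product is of the form 2k+1 for an integer k.

2(4ast + 2as + 2at + a + 2st + s + t) + 1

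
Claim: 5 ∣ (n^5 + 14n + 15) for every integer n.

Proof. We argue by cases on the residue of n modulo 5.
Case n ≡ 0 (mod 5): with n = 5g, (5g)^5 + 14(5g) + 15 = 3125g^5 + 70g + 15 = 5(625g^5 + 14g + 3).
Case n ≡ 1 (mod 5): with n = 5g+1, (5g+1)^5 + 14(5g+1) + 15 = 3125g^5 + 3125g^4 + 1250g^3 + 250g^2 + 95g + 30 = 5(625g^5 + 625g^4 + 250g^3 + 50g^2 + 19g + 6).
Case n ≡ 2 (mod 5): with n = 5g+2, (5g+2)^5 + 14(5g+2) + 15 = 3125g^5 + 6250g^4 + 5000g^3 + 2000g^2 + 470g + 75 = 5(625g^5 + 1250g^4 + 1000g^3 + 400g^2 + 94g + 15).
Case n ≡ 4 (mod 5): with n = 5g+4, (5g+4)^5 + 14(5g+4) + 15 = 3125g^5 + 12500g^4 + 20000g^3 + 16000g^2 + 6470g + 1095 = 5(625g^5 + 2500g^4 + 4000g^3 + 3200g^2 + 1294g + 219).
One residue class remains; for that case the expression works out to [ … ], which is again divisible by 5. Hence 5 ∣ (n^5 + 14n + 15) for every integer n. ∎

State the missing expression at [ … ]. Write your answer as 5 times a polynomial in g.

Only n ≡ 3 (mod 5) is unaccounted for. Put n = 5g+3:
(5g+3)^5 + 14(5g+3) + 15 expands to 3125g^5 + 9375g^4 + 11250g^3 + 6750g^2 + 2095g + 300,
and factoring out 5 leaves 5(625g^5 + 1875g^4 + 2250g^3 + 1350g^2 + 419g + 60).

5(625g^5 + 1875g^4 + 2250g^3 + 1350g^2 + 419g + 60)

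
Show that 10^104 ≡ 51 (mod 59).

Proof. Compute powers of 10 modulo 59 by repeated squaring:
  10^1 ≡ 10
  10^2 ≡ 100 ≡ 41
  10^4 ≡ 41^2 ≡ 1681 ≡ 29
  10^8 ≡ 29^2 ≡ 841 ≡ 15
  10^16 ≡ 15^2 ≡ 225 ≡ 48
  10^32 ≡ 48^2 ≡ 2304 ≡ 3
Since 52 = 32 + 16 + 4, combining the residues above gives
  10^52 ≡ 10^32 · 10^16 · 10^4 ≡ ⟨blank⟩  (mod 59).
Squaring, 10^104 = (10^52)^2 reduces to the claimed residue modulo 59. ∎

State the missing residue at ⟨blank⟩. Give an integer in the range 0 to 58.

10^32 · 10^16 · 10^4 ≡ 3 · 48 · 29 = 4176.
4176 mod 59 = 46, so 10^52 ≡ 46 (mod 59).

46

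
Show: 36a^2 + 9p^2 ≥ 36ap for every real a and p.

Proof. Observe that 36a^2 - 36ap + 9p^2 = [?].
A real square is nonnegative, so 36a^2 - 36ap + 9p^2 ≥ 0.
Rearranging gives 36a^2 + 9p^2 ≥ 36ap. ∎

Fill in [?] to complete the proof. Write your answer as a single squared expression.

The leading and trailing coefficients are 6^2 and 3^2, and 36 = 2·6·3, so the trinomial is (6a - 3p)^2.
Hence 36a^2 - 36ap + 9p^2 ≥ 0.

(6a - 3p)^2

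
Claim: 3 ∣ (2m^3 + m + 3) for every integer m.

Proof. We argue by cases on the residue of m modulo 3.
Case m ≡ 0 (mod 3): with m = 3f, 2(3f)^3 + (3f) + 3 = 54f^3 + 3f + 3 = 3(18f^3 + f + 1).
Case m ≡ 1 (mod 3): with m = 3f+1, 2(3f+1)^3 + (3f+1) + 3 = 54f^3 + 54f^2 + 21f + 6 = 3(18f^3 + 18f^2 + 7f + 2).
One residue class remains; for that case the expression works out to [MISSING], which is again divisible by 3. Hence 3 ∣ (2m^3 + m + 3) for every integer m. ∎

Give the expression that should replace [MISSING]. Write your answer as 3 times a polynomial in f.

The residues treated are {0, 1}, so the missing case is m ≡ 2 (mod 3); write m = 3f+2.
Then 2(3f+2)^3 + (3f+2) + 3 = 54f^3 + 108f^2 + 75f + 21 = 3(18f^3 + 36f^2 + 25f + 7).

3(18f^3 + 36f^2 + 25f + 7)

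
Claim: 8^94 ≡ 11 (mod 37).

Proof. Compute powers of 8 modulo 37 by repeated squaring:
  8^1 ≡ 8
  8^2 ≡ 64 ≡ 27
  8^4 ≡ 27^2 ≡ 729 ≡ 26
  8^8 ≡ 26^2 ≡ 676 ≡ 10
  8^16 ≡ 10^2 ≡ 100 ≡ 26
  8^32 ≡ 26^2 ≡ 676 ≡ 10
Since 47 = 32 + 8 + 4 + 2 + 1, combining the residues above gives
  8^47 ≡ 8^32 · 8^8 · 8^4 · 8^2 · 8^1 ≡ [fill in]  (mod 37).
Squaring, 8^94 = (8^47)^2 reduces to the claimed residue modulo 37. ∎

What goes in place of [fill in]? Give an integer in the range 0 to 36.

8^32 · 8^8 · 8^4 · 8^2 · 8^1 ≡ 10 · 10 · 26 · 27 · 8 = 561600.
561600 mod 37 = 14, so 8^47 ≡ 14 (mod 37).

14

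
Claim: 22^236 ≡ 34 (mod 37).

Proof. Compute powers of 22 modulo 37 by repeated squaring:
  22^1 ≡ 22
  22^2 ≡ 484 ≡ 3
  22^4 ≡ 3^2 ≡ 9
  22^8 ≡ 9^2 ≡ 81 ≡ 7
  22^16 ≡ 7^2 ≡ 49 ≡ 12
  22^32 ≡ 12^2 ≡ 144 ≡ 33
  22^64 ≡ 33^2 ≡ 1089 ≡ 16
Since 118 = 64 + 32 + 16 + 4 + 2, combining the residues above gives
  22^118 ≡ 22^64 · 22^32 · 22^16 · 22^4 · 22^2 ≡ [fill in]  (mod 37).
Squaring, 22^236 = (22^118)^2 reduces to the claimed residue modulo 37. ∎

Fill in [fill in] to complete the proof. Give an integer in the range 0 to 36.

21

22^64 · 22^32 · 22^16 · 22^4 · 22^2 ≡ 16 · 33 · 12 · 9 · 3 = 171072.
171072 mod 37 = 21, so 22^118 ≡ 21 (mod 37).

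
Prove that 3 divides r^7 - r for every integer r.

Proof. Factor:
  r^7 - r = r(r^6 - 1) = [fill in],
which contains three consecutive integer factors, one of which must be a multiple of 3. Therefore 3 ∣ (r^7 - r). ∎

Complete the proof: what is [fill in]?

(r - 1)r(r + 1)(r^4 + r^2 + 1)

r^6 - 1 = (r^2 - 1)(r^4 + r^2 + 1), and r^2 - 1 = (r-1)(r+1).
So r(r^6 - 1) = (r - 1)r(r + 1)(r^4 + r^2 + 1).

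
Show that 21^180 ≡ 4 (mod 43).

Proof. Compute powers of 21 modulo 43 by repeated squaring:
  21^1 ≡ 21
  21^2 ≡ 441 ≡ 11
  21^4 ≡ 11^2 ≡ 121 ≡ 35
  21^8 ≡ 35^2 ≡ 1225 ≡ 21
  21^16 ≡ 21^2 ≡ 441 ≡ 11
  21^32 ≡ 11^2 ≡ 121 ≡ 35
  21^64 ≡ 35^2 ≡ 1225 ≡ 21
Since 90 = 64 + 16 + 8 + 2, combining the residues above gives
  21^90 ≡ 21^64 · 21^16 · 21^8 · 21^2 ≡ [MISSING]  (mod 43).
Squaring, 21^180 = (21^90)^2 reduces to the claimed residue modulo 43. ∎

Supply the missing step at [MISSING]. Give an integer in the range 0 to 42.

41

Multiply the listed residues: 21 · 11 · 21 · 11 = 231 → 4851 → 53361.
Reducing modulo 43: 53361 = 1240·43 + 41, so 21^90 ≡ 41.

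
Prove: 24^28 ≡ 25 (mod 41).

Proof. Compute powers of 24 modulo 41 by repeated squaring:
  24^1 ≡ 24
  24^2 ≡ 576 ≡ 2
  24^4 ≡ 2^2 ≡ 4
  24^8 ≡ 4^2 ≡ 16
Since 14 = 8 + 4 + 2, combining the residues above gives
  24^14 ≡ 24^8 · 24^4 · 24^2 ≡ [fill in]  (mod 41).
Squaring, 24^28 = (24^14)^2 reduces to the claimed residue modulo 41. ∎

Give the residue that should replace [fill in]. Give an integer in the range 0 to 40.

5

24^8 · 24^4 · 24^2 ≡ 16 · 4 · 2 = 128.
128 mod 41 = 5, so 24^14 ≡ 5 (mod 41).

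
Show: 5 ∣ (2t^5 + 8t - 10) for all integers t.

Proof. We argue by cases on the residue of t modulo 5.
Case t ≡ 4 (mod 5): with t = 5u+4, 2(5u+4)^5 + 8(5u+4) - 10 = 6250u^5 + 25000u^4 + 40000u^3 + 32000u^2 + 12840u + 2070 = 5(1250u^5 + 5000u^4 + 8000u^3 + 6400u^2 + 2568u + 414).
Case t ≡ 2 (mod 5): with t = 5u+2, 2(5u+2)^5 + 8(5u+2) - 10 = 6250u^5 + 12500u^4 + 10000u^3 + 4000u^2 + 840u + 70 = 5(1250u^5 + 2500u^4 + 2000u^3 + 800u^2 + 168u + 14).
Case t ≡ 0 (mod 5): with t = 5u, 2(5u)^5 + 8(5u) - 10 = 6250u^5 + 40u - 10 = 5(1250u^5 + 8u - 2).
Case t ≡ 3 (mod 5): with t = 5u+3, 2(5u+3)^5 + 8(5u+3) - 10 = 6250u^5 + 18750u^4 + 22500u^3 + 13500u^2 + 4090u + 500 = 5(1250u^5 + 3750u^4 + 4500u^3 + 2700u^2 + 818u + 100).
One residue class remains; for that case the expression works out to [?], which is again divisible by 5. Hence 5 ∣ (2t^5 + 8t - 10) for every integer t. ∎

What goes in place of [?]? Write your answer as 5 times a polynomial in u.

5(1250u^5 + 1250u^4 + 500u^3 + 100u^2 + 18u)

The residues treated are {4, 2, 0, 3}, so the missing case is t ≡ 1 (mod 5); write t = 5u+1.
Then 2(5u+1)^5 + 8(5u+1) - 10 = 6250u^5 + 6250u^4 + 2500u^3 + 500u^2 + 90u = 5(1250u^5 + 1250u^4 + 500u^3 + 100u^2 + 18u).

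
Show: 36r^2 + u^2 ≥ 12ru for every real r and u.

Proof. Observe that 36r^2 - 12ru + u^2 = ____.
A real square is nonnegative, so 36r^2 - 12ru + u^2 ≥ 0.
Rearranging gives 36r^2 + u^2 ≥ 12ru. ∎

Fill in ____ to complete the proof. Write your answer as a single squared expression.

(6r - u)^2

The leading and trailing coefficients are 6^2 and 1^2, and 12 = 2·6·1, so the trinomial is (6r - u)^2.
Hence 36r^2 - 12ru + u^2 ≥ 0.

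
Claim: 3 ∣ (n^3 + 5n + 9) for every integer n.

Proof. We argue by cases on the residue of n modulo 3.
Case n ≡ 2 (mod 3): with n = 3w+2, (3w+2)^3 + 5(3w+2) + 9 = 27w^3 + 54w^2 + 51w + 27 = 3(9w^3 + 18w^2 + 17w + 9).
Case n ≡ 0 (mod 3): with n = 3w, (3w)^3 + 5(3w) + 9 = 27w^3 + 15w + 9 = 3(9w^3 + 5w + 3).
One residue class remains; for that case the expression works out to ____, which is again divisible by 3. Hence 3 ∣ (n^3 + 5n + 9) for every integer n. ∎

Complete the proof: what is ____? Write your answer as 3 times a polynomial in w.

The residues treated are {2, 0}, so the missing case is n ≡ 1 (mod 3); write n = 3w+1.
Then (3w+1)^3 + 5(3w+1) + 9 = 27w^3 + 27w^2 + 24w + 15 = 3(9w^3 + 9w^2 + 8w + 5).

3(9w^3 + 9w^2 + 8w + 5)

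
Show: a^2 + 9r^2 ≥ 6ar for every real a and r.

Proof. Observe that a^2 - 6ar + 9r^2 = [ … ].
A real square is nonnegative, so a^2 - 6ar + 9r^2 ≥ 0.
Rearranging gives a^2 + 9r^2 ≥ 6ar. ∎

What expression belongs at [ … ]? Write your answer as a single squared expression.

(a - 3r)^2

The leading and trailing coefficients are 1^2 and 3^2, and 6 = 2·1·3, so the trinomial is (a - 3r)^2.
Hence a^2 - 6ar + 9r^2 ≥ 0.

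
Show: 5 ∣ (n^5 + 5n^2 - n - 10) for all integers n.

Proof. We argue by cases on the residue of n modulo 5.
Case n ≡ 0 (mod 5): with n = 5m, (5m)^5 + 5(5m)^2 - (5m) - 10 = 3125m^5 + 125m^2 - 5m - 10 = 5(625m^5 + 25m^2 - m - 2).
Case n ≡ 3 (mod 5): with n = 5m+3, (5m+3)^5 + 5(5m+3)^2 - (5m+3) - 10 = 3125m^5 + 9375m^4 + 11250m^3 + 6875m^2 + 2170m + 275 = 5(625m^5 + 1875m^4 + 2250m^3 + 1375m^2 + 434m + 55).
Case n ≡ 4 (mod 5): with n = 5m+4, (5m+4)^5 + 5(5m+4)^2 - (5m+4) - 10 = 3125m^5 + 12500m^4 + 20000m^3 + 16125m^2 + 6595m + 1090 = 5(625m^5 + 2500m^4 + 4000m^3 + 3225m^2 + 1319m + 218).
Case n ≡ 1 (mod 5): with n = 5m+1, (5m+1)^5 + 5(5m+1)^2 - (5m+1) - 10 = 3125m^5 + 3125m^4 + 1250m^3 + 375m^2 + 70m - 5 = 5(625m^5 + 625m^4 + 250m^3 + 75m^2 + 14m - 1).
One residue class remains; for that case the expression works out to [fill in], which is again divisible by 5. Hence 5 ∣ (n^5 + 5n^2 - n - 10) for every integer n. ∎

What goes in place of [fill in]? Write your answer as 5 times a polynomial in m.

Only n ≡ 2 (mod 5) is unaccounted for. Put n = 5m+2:
(5m+2)^5 + 5(5m+2)^2 - (5m+2) - 10 expands to 3125m^5 + 6250m^4 + 5000m^3 + 2125m^2 + 495m + 40,
and factoring out 5 leaves 5(625m^5 + 1250m^4 + 1000m^3 + 425m^2 + 99m + 8).

5(625m^5 + 1250m^4 + 1000m^3 + 425m^2 + 99m + 8)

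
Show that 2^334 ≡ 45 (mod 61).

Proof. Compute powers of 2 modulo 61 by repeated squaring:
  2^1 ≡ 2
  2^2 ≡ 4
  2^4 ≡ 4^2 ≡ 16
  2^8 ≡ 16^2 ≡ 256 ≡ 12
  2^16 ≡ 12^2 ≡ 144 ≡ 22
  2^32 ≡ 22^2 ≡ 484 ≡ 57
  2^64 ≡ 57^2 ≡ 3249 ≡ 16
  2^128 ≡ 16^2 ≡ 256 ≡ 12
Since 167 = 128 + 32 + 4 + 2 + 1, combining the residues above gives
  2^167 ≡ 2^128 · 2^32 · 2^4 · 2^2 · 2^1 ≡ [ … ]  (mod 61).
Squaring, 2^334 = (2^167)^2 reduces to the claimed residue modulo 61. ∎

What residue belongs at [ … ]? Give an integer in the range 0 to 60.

17

2^128 · 2^32 · 2^4 · 2^2 · 2^1 ≡ 12 · 57 · 16 · 4 · 2 = 87552.
87552 mod 61 = 17, so 2^167 ≡ 17 (mod 61).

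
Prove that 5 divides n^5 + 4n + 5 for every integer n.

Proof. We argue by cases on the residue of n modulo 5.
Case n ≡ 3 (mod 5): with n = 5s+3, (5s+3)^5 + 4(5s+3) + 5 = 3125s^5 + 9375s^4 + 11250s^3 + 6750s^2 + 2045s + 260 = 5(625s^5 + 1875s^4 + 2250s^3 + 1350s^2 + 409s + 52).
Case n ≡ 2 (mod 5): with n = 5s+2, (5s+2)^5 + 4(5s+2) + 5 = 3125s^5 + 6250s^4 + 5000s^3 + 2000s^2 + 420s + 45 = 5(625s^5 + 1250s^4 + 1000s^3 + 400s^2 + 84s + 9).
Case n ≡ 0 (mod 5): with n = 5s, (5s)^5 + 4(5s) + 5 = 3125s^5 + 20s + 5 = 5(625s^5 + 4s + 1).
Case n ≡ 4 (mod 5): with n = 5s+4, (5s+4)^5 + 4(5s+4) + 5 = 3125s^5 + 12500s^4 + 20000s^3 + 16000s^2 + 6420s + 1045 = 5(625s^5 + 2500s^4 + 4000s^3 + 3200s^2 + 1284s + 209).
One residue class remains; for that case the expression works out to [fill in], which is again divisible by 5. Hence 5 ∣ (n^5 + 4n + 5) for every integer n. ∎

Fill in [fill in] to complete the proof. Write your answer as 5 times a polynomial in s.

Only n ≡ 1 (mod 5) is unaccounted for. Put n = 5s+1:
(5s+1)^5 + 4(5s+1) + 5 expands to 3125s^5 + 3125s^4 + 1250s^3 + 250s^2 + 45s + 10,
and factoring out 5 leaves 5(625s^5 + 625s^4 + 250s^3 + 50s^2 + 9s + 2).

5(625s^5 + 625s^4 + 250s^3 + 50s^2 + 9s + 2)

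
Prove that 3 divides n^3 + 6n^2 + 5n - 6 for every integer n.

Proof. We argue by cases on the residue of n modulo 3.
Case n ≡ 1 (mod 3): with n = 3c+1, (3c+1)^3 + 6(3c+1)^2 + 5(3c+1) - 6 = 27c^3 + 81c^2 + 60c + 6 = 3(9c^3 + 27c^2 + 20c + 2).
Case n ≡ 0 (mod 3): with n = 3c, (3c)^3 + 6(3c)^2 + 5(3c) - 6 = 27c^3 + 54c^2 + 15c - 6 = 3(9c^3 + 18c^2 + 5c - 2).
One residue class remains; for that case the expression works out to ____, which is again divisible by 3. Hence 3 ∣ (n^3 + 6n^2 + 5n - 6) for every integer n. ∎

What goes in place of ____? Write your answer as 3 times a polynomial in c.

Only n ≡ 2 (mod 3) is unaccounted for. Put n = 3c+2:
(3c+2)^3 + 6(3c+2)^2 + 5(3c+2) - 6 expands to 27c^3 + 108c^2 + 123c + 36,
and factoring out 3 leaves 3(9c^3 + 36c^2 + 41c + 12).

3(9c^3 + 36c^2 + 41c + 12)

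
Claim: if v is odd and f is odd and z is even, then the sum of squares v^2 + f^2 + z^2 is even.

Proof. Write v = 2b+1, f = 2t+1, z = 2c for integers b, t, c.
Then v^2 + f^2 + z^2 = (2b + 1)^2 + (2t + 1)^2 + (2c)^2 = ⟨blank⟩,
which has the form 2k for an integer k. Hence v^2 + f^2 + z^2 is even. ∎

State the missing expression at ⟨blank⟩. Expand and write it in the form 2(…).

2(2b^2 + 2b + 2c^2 + 2t^2 + 2t + 1)

Expanding: (2b + 1)^2 + (2t + 1)^2 + (2c)^2 = 4b^2 + 4b + 4c^2 + 4t^2 + 4t + 2.
Every term is even; pulling out the factor of 2 gives 2(2b^2 + 2b + 2c^2 + 2t^2 + 2t + 1).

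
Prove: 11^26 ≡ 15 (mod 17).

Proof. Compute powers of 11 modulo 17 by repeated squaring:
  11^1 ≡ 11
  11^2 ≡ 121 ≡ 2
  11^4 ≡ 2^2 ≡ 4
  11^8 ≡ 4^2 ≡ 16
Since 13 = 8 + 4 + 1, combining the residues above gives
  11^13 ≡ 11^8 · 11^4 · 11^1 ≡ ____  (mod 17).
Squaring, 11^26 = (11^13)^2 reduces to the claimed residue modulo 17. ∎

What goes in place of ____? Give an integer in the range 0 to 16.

11^8 · 11^4 · 11^1 ≡ 16 · 4 · 11 = 704.
704 mod 17 = 7, so 11^13 ≡ 7 (mod 17).

7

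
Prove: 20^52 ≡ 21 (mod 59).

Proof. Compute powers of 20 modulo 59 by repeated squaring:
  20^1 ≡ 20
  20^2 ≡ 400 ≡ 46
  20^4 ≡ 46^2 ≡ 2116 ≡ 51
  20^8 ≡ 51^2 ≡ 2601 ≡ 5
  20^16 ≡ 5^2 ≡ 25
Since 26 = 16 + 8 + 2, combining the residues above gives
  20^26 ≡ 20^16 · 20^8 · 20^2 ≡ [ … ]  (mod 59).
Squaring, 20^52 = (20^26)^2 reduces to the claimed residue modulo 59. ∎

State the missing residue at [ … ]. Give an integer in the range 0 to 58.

27

Multiply the listed residues: 25 · 5 · 46 = 125 → 5750.
Reducing modulo 59: 5750 = 97·59 + 27, so 20^26 ≡ 27.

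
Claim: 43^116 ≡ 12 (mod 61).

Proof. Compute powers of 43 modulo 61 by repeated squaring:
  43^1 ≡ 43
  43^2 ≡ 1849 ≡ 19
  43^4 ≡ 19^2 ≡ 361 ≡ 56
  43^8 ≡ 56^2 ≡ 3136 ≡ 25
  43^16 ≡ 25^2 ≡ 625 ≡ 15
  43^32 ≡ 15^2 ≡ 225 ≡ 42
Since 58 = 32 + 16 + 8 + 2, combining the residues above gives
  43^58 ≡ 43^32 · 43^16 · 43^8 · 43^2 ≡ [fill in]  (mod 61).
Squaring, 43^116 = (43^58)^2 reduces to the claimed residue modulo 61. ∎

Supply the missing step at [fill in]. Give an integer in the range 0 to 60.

45

43^32 · 43^16 · 43^8 · 43^2 ≡ 42 · 15 · 25 · 19 = 299250.
299250 mod 61 = 45, so 43^58 ≡ 45 (mod 61).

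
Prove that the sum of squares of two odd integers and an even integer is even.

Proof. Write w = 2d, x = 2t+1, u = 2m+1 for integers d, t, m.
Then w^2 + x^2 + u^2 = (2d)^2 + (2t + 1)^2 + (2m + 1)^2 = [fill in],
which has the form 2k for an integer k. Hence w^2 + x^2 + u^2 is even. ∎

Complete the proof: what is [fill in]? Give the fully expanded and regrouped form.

2(2d^2 + 2m^2 + 2m + 2t^2 + 2t + 1)

Expanding: (2d)^2 + (2t + 1)^2 + (2m + 1)^2 = 4d^2 + 4m^2 + 4m + 4t^2 + 4t + 2.
Every term is even; pulling out the factor of 2 gives 2(2d^2 + 2m^2 + 2m + 2t^2 + 2t + 1).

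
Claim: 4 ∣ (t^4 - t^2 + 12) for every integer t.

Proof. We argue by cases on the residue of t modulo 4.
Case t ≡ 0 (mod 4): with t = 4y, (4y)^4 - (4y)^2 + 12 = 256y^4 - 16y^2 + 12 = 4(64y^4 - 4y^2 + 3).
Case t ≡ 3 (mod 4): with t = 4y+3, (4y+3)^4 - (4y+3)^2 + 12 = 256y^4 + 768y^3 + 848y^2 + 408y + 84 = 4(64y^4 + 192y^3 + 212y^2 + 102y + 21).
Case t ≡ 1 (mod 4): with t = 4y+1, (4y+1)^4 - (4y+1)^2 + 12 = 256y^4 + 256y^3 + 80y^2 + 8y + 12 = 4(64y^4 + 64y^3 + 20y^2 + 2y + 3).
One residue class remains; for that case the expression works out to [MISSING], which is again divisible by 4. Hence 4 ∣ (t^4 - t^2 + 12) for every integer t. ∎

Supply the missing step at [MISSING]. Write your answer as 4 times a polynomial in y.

4(64y^4 + 128y^3 + 92y^2 + 28y + 6)

The residues treated are {0, 3, 1}, so the missing case is t ≡ 2 (mod 4); write t = 4y+2.
Then (4y+2)^4 - (4y+2)^2 + 12 = 256y^4 + 512y^3 + 368y^2 + 112y + 24 = 4(64y^4 + 128y^3 + 92y^2 + 28y + 6).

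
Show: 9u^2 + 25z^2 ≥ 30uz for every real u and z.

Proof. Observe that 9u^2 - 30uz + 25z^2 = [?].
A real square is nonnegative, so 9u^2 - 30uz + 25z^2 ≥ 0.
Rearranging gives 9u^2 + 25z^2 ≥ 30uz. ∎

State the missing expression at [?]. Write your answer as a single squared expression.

(3u - 5z)^2

The leading and trailing coefficients are 3^2 and 5^2, and 30 = 2·3·5, so the trinomial is (3u - 5z)^2.
Hence 9u^2 - 30uz + 25z^2 ≥ 0.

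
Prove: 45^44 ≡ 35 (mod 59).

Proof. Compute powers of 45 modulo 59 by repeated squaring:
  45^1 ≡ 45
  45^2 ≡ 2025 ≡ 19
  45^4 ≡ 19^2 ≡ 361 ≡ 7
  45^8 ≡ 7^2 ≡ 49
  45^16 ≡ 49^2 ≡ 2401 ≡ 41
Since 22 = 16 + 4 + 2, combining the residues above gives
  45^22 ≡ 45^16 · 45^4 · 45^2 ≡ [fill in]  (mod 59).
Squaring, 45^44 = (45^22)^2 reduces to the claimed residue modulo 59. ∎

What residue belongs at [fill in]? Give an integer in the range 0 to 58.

45^16 · 45^4 · 45^2 ≡ 41 · 7 · 19 = 5453.
5453 mod 59 = 25, so 45^22 ≡ 25 (mod 59).

25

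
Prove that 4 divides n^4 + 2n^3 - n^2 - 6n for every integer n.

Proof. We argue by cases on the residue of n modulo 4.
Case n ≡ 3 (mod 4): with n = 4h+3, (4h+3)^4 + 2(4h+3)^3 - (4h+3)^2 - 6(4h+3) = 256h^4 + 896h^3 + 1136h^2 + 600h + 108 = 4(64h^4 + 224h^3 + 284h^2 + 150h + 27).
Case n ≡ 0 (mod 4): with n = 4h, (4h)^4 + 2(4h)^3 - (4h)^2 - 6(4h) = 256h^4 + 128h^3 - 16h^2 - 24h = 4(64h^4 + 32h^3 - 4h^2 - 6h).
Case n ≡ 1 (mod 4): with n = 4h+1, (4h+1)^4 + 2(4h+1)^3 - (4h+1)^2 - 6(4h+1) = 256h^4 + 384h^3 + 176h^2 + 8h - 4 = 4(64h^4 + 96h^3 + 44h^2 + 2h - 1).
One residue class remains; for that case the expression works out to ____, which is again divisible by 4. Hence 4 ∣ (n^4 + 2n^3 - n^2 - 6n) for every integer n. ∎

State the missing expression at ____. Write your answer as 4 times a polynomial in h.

4(64h^4 + 160h^3 + 140h^2 + 46h + 4)

The residues treated are {3, 0, 1}, so the missing case is n ≡ 2 (mod 4); write n = 4h+2.
Then (4h+2)^4 + 2(4h+2)^3 - (4h+2)^2 - 6(4h+2) = 256h^4 + 640h^3 + 560h^2 + 184h + 16 = 4(64h^4 + 160h^3 + 140h^2 + 46h + 4).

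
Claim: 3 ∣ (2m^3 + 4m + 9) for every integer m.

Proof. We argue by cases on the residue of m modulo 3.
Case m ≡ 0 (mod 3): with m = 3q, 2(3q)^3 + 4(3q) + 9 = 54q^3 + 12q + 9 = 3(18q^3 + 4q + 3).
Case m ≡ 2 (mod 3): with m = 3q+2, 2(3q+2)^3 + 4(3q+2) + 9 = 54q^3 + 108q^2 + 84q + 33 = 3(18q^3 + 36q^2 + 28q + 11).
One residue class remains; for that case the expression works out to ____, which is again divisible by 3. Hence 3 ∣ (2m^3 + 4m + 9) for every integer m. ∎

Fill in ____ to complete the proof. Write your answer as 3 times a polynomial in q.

The residues treated are {0, 2}, so the missing case is m ≡ 1 (mod 3); write m = 3q+1.
Then 2(3q+1)^3 + 4(3q+1) + 9 = 54q^3 + 54q^2 + 30q + 15 = 3(18q^3 + 18q^2 + 10q + 5).

3(18q^3 + 18q^2 + 10q + 5)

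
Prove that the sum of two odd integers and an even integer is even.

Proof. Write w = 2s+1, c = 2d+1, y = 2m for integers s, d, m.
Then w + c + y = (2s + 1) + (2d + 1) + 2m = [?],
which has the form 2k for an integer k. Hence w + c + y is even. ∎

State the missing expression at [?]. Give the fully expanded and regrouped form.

Expanding: (2s + 1) + (2d + 1) + 2m = 2d + 2m + 2s + 2.
Every term is even; pulling out the factor of 2 gives 2(d + m + s + 1).

2(d + m + s + 1)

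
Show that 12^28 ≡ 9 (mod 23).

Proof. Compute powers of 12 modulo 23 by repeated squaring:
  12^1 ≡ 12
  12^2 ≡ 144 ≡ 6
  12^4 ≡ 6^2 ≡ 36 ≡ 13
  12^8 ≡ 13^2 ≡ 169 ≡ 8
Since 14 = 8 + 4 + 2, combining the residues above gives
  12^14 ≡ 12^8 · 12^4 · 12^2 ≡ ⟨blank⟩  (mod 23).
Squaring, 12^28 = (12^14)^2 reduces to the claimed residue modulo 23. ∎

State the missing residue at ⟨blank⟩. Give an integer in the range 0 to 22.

Multiply the listed residues: 8 · 13 · 6 = 104 → 624.
Reducing modulo 23: 624 = 27·23 + 3, so 12^14 ≡ 3.

3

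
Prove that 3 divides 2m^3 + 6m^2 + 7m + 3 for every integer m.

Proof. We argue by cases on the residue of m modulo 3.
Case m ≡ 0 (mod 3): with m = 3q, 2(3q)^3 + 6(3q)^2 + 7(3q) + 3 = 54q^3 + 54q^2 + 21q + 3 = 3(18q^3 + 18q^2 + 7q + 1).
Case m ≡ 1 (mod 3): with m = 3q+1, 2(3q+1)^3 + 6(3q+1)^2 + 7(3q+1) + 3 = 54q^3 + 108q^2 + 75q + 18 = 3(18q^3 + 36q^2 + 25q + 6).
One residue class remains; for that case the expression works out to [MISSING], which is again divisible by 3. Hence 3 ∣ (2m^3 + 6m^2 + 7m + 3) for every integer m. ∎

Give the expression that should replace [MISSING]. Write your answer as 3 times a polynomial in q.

3(18q^3 + 54q^2 + 55q + 19)

Only m ≡ 2 (mod 3) is unaccounted for. Put m = 3q+2:
2(3q+2)^3 + 6(3q+2)^2 + 7(3q+2) + 3 expands to 54q^3 + 162q^2 + 165q + 57,
and factoring out 3 leaves 3(18q^3 + 54q^2 + 55q + 19).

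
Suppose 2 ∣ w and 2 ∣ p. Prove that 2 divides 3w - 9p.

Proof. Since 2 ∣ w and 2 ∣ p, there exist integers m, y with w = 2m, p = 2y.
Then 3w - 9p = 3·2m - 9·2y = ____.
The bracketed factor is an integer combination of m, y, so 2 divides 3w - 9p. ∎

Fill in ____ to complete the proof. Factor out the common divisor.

2(3m - 9y)

Each term has a factor of 2: 3·2m - 9·2y = 2·(3m - 9y).
Since 3m - 9y is an integer, 2 ∣ (3w - 9p).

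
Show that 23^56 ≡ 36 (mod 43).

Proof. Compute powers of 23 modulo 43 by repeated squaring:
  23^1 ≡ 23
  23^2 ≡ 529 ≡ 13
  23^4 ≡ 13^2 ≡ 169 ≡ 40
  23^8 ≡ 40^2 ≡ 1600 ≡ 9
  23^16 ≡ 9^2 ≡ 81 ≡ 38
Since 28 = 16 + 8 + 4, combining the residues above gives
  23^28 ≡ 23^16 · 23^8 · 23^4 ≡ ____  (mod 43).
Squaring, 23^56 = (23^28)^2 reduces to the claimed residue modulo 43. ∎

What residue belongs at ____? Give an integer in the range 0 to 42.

23^16 · 23^8 · 23^4 ≡ 38 · 9 · 40 = 13680.
13680 mod 43 = 6, so 23^28 ≡ 6 (mod 43).

6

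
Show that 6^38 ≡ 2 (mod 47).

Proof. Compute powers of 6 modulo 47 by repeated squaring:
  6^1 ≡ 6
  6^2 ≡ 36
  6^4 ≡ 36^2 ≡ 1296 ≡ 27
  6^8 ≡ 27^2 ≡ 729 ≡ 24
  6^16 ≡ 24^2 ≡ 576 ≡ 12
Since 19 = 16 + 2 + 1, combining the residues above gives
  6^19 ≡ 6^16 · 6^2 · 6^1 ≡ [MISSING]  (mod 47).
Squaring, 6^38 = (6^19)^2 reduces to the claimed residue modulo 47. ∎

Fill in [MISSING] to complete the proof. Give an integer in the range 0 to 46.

6^16 · 6^2 · 6^1 ≡ 12 · 36 · 6 = 2592.
2592 mod 47 = 7, so 6^19 ≡ 7 (mod 47).

7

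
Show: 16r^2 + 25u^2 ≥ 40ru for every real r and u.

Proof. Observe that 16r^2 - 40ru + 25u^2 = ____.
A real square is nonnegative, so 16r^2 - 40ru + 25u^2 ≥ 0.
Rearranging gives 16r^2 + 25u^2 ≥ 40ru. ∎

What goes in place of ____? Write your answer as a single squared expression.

(4r - 5u)^2

16r^2 - 40ru + 25u^2 is a perfect-square trinomial: the outer terms are (4r)^2 and (5u)^2, and the cross term is -2·4r·5u.
So 16r^2 - 40ru + 25u^2 = (4r - 5u)^2 ≥ 0.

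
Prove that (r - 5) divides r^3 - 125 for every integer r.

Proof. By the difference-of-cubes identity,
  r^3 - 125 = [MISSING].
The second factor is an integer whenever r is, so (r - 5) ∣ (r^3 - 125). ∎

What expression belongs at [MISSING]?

a^3 - b^3 = (a - b)(a^2 + ab + b^2). With a = r, b = 5:
r^3 - 125 = (r - 5)(r^2 + 5r + 25).

(r - 5)(r^2 + 5r + 25)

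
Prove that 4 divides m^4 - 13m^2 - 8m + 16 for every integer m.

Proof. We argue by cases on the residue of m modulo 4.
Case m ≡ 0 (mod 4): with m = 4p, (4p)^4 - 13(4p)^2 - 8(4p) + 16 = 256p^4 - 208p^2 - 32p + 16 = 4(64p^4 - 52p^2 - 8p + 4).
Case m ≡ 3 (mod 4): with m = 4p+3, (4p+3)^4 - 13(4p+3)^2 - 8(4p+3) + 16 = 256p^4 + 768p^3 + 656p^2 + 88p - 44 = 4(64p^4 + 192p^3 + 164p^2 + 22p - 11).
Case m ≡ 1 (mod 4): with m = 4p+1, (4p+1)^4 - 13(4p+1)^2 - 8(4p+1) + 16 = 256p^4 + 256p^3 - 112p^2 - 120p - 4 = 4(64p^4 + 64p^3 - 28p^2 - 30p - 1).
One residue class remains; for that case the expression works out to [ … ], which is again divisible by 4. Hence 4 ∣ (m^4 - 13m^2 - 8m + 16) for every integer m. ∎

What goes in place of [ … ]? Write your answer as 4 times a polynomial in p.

Only m ≡ 2 (mod 4) is unaccounted for. Put m = 4p+2:
(4p+2)^4 - 13(4p+2)^2 - 8(4p+2) + 16 expands to 256p^4 + 512p^3 + 176p^2 - 112p - 36,
and factoring out 4 leaves 4(64p^4 + 128p^3 + 44p^2 - 28p - 9).

4(64p^4 + 128p^3 + 44p^2 - 28p - 9)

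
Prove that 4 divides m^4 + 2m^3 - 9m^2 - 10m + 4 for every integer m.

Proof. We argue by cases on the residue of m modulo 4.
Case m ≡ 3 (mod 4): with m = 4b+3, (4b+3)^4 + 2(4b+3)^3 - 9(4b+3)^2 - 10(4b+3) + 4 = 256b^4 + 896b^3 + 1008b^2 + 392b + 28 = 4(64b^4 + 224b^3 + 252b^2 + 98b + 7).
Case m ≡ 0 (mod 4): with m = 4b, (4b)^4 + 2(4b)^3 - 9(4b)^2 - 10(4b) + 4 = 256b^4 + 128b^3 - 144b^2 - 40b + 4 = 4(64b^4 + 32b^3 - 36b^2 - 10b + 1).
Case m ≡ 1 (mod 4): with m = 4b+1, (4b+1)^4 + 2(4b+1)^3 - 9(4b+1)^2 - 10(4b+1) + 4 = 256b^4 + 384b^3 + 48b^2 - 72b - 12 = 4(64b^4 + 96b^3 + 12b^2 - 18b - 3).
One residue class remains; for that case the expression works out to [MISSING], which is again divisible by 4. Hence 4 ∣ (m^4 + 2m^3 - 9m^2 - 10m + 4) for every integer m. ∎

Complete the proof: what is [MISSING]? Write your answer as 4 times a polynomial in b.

Only m ≡ 2 (mod 4) is unaccounted for. Put m = 4b+2:
(4b+2)^4 + 2(4b+2)^3 - 9(4b+2)^2 - 10(4b+2) + 4 expands to 256b^4 + 640b^3 + 432b^2 + 40b - 20,
and factoring out 4 leaves 4(64b^4 + 160b^3 + 108b^2 + 10b - 5).

4(64b^4 + 160b^3 + 108b^2 + 10b - 5)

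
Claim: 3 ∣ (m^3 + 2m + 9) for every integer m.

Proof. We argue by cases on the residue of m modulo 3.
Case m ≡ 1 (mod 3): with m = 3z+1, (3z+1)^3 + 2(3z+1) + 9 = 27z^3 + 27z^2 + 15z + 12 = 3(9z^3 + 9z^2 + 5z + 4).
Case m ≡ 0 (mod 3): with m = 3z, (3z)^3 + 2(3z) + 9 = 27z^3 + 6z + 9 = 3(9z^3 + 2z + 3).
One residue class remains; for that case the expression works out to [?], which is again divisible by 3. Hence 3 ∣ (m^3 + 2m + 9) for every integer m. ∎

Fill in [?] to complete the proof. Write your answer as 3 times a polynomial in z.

3(9z^3 + 18z^2 + 14z + 7)

The residues treated are {1, 0}, so the missing case is m ≡ 2 (mod 3); write m = 3z+2.
Then (3z+2)^3 + 2(3z+2) + 9 = 27z^3 + 54z^2 + 42z + 21 = 3(9z^3 + 18z^2 + 14z + 7).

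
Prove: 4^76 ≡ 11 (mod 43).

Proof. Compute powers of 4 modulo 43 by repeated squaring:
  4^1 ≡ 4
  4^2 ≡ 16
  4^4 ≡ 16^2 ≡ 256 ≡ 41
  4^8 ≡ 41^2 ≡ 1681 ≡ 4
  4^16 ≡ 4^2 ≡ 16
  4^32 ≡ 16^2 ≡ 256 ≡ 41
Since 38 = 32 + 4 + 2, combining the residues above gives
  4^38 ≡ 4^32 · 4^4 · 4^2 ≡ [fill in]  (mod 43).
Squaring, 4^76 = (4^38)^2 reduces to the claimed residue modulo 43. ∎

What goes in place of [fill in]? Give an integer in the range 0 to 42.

Multiply the listed residues: 41 · 41 · 16 = 1681 → 26896.
Reducing modulo 43: 26896 = 625·43 + 21, so 4^38 ≡ 21.

21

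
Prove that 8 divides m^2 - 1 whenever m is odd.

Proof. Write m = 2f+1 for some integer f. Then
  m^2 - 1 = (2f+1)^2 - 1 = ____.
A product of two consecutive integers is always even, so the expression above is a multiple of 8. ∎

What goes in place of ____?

4f(f + 1)

(2f+1)^2 - 1 = 4f^2 + 4f + 1 - 1 = 4f^2 + 4f = 4f(f+1).
Since f and f+1 are consecutive, f(f+1) is even, and 4·(even) is a multiple of 8.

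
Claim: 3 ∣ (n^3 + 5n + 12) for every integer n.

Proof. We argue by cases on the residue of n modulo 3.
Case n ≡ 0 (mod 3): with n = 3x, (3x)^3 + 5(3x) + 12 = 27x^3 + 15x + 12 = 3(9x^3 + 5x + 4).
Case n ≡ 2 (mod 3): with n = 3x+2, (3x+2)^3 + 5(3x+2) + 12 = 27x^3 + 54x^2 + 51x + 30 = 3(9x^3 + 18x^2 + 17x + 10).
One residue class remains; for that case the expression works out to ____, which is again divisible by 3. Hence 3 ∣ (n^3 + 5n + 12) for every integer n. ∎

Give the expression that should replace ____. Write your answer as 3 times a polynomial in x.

Only n ≡ 1 (mod 3) is unaccounted for. Put n = 3x+1:
(3x+1)^3 + 5(3x+1) + 12 expands to 27x^3 + 27x^2 + 24x + 18,
and factoring out 3 leaves 3(9x^3 + 9x^2 + 8x + 6).

3(9x^3 + 9x^2 + 8x + 6)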